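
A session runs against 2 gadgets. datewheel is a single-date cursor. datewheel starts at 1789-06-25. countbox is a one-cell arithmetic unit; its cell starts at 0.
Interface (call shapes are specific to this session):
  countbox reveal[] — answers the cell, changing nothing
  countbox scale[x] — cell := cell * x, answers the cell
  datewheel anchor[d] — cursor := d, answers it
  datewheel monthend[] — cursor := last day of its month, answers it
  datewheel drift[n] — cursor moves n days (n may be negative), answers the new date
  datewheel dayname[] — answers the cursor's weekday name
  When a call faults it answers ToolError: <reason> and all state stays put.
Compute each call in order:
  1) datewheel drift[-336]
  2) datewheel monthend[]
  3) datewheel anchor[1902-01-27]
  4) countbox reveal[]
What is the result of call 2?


Next I call datewheel drift on n→-336, and observe 1788-07-24.
I use datewheel monthend(), and see 1788-07-31.
I run datewheel anchor on d→1902-01-27, → 1902-01-27.
Then countbox reveal(), which returns 0.

Answer: 1788-07-31


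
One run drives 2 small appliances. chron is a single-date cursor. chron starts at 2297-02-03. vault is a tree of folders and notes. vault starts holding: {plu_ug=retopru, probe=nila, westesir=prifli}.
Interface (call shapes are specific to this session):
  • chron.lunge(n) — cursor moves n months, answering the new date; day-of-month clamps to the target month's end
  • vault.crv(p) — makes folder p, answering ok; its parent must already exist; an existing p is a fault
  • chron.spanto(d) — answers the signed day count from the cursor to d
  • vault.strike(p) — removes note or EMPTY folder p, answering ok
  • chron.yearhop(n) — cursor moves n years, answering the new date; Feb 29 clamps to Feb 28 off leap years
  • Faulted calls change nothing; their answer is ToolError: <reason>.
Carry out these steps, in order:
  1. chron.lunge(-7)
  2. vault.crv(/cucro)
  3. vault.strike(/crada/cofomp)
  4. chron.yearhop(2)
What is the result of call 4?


Do: chron.lunge[n: -7]
See: 2296-07-03
Do: vault.crv[p: /cucro]
See: ok
Do: vault.strike[p: /crada/cofomp]
See: ToolError: not found
Do: chron.yearhop[n: 2]
See: 2298-07-03

Answer: 2298-07-03


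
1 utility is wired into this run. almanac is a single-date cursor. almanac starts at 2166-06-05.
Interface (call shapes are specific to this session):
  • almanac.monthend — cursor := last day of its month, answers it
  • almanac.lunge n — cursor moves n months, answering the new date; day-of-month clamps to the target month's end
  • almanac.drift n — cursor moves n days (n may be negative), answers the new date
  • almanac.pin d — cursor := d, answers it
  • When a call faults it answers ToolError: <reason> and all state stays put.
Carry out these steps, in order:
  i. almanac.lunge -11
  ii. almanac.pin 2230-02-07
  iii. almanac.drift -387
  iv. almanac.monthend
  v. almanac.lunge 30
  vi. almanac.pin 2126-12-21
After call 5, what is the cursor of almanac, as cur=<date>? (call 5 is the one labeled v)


Answer: cur=2231-07-31

Derivation:
;; almanac.lunge(-11) ~> 2165-07-05
;; almanac.pin(2230-02-07) ~> 2230-02-07
;; almanac.drift(-387) ~> 2229-01-16
;; almanac.monthend() ~> 2229-01-31
;; almanac.lunge(30) ~> 2231-07-31
;; almanac.pin(2126-12-21) ~> 2126-12-21


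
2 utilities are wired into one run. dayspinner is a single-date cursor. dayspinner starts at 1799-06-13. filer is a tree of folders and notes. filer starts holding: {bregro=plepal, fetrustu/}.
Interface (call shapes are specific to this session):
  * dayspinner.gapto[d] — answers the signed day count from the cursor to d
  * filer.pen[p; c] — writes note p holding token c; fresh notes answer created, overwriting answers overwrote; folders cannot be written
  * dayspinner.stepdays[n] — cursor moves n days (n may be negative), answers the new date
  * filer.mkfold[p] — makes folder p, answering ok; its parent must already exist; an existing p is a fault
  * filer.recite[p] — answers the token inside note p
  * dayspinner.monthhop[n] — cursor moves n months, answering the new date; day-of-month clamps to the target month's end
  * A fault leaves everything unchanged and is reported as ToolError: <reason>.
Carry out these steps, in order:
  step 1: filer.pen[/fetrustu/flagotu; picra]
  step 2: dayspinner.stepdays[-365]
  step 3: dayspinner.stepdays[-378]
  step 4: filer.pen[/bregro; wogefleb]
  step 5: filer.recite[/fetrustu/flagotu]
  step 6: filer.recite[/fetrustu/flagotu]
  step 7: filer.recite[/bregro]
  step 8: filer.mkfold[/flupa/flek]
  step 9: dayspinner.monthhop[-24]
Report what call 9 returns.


% pen p=/fetrustu/flagotu c=picra
  created
% stepdays n=-365
  1798-06-13
% stepdays n=-378
  1797-05-31
% pen p=/bregro c=wogefleb
  overwrote
% recite p=/fetrustu/flagotu
  picra
% recite p=/fetrustu/flagotu
  picra
% recite p=/bregro
  wogefleb
% mkfold p=/flupa/flek
  ToolError: no parent
% monthhop n=-24
  1795-05-31

Answer: 1795-05-31


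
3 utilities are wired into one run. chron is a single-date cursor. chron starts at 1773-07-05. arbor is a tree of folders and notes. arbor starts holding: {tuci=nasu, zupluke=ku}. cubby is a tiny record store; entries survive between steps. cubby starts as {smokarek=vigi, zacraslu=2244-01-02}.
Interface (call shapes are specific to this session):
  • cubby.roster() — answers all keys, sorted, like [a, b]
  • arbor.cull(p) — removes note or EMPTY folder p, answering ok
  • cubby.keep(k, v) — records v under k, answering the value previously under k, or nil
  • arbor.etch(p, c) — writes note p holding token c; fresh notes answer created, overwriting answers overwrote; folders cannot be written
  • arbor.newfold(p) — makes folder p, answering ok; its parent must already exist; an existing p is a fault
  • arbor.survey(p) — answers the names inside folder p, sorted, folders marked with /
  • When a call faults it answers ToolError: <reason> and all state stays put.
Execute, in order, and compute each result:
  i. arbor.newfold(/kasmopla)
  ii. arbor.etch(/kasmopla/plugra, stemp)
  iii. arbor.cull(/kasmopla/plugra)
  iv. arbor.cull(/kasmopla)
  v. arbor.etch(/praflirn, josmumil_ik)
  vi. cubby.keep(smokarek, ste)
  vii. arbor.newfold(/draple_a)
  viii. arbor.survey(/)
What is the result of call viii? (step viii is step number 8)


CALL arbor.newfold[p='/kasmopla']
RET  ok
CALL arbor.etch[p='/kasmopla/plugra'; c='stemp']
RET  created
CALL arbor.cull[p='/kasmopla/plugra']
RET  ok
CALL arbor.cull[p='/kasmopla']
RET  ok
CALL arbor.etch[p='/praflirn'; c='josmumil_ik']
RET  created
CALL cubby.keep[k='smokarek'; v='ste']
RET  vigi
CALL arbor.newfold[p='/draple_a']
RET  ok
CALL arbor.survey[p='/']
RET  [draple_a/, praflirn, tuci, zupluke]

Answer: [draple_a/, praflirn, tuci, zupluke]


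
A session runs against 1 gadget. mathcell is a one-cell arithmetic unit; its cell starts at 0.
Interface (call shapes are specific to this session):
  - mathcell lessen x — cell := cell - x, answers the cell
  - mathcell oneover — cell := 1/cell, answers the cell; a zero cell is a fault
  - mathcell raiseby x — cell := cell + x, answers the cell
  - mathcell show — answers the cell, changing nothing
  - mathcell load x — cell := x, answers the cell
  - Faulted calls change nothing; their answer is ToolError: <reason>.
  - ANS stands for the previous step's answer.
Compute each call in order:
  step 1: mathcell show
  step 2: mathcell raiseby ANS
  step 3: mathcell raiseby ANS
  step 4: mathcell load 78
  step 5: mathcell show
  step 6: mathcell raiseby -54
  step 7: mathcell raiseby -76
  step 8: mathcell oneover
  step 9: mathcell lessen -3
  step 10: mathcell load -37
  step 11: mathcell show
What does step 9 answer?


;; mathcell show() -> 0
;; mathcell raiseby(x→ANS) -> 0
;; mathcell raiseby(x→ANS) -> 0
;; mathcell load(x→78) -> 78
;; mathcell show() -> 78
;; mathcell raiseby(x→-54) -> 24
;; mathcell raiseby(x→-76) -> -52
;; mathcell oneover() -> -1/52
;; mathcell lessen(x→-3) -> 155/52
;; mathcell load(x→-37) -> -37
;; mathcell show() -> -37

Answer: 155/52


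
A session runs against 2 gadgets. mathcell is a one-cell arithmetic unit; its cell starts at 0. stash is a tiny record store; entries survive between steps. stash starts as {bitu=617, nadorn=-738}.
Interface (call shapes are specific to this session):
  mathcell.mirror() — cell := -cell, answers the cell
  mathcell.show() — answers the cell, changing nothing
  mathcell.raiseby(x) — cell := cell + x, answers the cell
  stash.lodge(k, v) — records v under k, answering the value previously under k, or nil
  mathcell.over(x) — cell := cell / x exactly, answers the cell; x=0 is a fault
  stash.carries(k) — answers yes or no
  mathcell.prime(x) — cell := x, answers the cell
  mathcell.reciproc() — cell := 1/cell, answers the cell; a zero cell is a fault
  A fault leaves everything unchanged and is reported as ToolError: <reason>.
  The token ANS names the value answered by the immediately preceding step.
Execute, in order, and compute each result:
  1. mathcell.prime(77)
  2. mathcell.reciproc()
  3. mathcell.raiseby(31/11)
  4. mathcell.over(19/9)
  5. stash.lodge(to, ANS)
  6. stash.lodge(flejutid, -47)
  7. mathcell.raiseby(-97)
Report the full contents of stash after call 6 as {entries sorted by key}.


Answer: {bitu=617, flejutid=-47, nadorn=-738, to=1962/1463}

Derivation:
$ mathcell.prime x: 77
  77
$ mathcell.reciproc
  1/77
$ mathcell.raiseby x: 31/11
  218/77
$ mathcell.over x: 19/9
  1962/1463
$ stash.lodge k: to v: ANS
  nil
$ stash.lodge k: flejutid v: -47
  nil
$ mathcell.raiseby x: -97
  -139949/1463


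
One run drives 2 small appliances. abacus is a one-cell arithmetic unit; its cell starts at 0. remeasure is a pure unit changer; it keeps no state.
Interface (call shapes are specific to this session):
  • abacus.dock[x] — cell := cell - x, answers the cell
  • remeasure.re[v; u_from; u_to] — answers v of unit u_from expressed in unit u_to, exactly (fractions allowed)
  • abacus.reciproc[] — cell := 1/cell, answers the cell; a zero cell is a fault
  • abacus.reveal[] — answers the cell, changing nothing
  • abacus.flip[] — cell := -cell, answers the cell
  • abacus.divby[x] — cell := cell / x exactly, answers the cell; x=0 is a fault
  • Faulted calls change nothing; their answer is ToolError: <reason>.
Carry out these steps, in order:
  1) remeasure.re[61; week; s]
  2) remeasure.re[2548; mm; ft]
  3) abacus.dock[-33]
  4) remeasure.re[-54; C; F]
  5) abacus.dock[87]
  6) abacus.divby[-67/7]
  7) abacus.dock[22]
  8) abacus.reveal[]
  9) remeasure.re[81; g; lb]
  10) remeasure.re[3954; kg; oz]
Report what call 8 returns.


I try remeasure.re with v→61, u_from→week, u_to→s, yielding 36892800.
Then remeasure.re with v→2548, u_from→mm, u_to→ft, → 3185/381.
I try abacus.dock with x→-33, and get 33.
Then remeasure.re with v→-54, u_from→C, u_to→F, yielding -326/5.
I use abacus.dock with x→87, — result: -54.
Now I run abacus.divby with x→-67/7, → 378/67.
Invoking abacus.dock with x→22, and observe -1096/67.
Using abacus.reveal(), giving -1096/67.
I run remeasure.re with v→81, u_from→g, u_to→lb: 8100000/45359237.
Then remeasure.re with v→3954, u_from→kg, u_to→oz, giving 6326400000000/45359237.

Answer: -1096/67


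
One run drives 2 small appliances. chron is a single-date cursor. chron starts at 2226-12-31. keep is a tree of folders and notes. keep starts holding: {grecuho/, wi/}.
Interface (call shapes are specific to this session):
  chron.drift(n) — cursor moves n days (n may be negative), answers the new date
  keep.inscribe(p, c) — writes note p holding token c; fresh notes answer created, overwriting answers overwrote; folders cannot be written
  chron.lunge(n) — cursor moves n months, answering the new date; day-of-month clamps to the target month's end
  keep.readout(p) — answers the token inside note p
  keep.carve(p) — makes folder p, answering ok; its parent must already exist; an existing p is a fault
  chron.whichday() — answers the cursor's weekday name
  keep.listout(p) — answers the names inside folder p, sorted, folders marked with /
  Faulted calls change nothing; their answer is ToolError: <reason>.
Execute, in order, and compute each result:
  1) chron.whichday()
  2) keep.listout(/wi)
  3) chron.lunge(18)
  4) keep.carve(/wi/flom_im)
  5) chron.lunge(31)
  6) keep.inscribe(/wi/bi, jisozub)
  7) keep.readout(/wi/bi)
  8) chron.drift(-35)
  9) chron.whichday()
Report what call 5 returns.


Answer: 2231-01-30

Derivation:
Then whichday(), and see Sunday.
I try listout(p=/wi): [].
I invoke lunge(n=18), and observe 2228-06-30.
Using carve(p=/wi/flom_im), — result: ok.
I try lunge(n=31), which returns 2231-01-30.
Invoking inscribe(p=/wi/bi, c=jisozub), yielding created.
I run readout(p=/wi/bi): jisozub.
I call drift(n=-35), and get 2230-12-26.
I use whichday(), and observe Sunday.


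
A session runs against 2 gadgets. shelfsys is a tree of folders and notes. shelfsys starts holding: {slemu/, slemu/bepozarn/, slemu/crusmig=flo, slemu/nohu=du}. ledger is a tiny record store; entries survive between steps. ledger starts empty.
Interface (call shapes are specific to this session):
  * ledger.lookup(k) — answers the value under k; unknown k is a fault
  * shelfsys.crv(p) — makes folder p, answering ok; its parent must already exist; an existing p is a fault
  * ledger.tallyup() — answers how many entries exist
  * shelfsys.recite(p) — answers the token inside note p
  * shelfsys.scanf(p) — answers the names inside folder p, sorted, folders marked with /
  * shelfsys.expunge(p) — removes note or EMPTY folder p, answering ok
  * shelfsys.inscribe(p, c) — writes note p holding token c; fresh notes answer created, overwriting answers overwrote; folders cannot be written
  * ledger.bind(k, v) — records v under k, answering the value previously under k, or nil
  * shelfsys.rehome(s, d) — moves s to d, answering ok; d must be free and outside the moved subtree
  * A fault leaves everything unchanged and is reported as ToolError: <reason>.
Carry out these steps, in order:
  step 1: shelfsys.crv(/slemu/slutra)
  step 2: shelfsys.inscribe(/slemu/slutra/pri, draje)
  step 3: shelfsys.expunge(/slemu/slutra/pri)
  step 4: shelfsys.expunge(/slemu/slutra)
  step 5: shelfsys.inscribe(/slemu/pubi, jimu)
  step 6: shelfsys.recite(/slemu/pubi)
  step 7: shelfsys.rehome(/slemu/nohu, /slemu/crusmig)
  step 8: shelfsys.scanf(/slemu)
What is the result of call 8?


Now I run crv on p: /slemu/slutra, and see ok.
I try inscribe on p: /slemu/slutra/pri, c: draje, yielding created.
I invoke expunge on p: /slemu/slutra/pri, and observe ok.
Then expunge on p: /slemu/slutra, which returns ok.
I call inscribe on p: /slemu/pubi, c: jimu, → created.
I call recite on p: /slemu/pubi, — result: jimu.
Using rehome on s: /slemu/nohu, d: /slemu/crusmig, giving ToolError: exists.
Then scanf on p: /slemu, which returns [bepozarn/, crusmig, nohu, pubi].

Answer: [bepozarn/, crusmig, nohu, pubi]


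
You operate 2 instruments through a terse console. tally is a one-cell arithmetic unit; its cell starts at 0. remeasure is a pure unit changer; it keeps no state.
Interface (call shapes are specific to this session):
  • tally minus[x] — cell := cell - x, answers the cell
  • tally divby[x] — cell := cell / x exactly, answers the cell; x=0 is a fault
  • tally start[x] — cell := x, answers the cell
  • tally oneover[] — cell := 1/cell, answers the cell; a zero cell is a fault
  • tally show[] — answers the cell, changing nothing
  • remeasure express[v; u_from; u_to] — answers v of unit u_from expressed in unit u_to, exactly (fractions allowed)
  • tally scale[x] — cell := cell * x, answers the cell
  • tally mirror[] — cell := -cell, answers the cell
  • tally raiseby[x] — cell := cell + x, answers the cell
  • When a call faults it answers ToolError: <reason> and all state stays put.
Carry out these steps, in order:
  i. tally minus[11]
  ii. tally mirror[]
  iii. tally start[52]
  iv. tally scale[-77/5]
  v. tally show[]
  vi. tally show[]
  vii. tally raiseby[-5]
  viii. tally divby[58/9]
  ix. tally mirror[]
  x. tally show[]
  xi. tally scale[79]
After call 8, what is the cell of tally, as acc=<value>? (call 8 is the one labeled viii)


Answer: acc=-36261/290

Derivation:
> tally minus 11
= -11
> tally mirror
= 11
> tally start 52
= 52
> tally scale -77/5
= -4004/5
> tally show
= -4004/5
> tally show
= -4004/5
> tally raiseby -5
= -4029/5
> tally divby 58/9
= -36261/290
> tally mirror
= 36261/290
> tally show
= 36261/290
> tally scale 79
= 2864619/290


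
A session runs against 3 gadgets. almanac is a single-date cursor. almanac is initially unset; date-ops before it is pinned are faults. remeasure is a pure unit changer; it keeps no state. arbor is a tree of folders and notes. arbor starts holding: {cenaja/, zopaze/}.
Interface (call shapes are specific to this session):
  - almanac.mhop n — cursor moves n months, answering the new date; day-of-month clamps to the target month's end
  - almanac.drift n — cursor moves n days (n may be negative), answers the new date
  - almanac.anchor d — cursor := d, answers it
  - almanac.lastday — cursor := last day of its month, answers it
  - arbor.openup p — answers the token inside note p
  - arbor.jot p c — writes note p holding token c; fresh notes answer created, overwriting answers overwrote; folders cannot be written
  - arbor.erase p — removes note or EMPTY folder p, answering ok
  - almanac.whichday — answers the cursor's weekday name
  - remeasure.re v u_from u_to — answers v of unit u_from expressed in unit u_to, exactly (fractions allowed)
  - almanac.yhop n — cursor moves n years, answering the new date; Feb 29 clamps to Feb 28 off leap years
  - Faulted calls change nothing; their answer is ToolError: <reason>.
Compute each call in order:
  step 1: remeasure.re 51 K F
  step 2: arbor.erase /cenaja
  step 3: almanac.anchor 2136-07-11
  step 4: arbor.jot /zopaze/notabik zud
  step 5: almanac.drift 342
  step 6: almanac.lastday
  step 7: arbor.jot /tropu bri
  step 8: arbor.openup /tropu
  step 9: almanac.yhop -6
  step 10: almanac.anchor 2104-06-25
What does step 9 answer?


Answer: 2131-06-30

Derivation:
[in] re v=51 u_from=K u_to=F
= -36787/100
[in] erase p=/cenaja
= ok
[in] anchor d=2136-07-11
= 2136-07-11
[in] jot p=/zopaze/notabik c=zud
= created
[in] drift n=342
= 2137-06-18
[in] lastday
= 2137-06-30
[in] jot p=/tropu c=bri
= created
[in] openup p=/tropu
= bri
[in] yhop n=-6
= 2131-06-30
[in] anchor d=2104-06-25
= 2104-06-25


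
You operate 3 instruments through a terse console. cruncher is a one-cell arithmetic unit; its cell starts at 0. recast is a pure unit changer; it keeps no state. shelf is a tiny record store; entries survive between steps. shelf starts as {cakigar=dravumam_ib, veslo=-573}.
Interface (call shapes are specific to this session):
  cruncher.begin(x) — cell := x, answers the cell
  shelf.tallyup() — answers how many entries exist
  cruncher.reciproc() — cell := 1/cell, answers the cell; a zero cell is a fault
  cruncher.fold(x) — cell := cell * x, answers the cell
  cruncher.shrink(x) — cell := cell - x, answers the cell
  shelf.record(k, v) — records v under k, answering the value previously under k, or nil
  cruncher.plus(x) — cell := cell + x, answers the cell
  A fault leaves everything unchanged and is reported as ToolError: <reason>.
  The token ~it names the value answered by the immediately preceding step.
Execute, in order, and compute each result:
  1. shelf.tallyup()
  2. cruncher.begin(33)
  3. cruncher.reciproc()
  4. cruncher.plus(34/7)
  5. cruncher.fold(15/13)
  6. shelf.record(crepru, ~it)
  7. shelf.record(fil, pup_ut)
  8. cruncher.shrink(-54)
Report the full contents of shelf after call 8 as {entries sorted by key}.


Next I call shelf.tallyup: 2.
Now I run cruncher.begin using x→33, which returns 33.
Now I run cruncher.reciproc(), and get 1/33.
Using cruncher.plus using x→34/7, — result: 1129/231.
Now I run cruncher.fold using x→15/13, and get 5645/1001.
Next I call shelf.record using k→crepru, v→~it, → nil.
Invoking shelf.record using k→fil, v→pup_ut: nil.
I use cruncher.shrink using x→-54, and see 59699/1001.

Answer: {cakigar=dravumam_ib, crepru=5645/1001, fil=pup_ut, veslo=-573}


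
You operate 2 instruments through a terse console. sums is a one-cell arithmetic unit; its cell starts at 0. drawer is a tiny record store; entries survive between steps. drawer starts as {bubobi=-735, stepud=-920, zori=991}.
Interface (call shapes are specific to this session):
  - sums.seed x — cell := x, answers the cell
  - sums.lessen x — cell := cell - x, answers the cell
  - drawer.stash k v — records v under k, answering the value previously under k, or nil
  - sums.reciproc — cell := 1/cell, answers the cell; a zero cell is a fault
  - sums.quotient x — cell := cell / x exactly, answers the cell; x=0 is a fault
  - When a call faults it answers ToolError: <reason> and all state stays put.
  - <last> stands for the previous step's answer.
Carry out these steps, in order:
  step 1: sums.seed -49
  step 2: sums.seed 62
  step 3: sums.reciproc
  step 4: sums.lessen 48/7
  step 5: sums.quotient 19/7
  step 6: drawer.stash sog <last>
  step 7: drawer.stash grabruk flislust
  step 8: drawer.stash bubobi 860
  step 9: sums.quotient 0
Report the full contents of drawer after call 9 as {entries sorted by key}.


Answer: {bubobi=860, grabruk=flislust, sog=-2969/1178, stepud=-920, zori=991}

Derivation:
~$ sums.seed x: -49
:: -49
~$ sums.seed x: 62
:: 62
~$ sums.reciproc
:: 1/62
~$ sums.lessen x: 48/7
:: -2969/434
~$ sums.quotient x: 19/7
:: -2969/1178
~$ drawer.stash k: sog v: <last>
:: nil
~$ drawer.stash k: grabruk v: flislust
:: nil
~$ drawer.stash k: bubobi v: 860
:: -735
~$ sums.quotient x: 0
:: ToolError: division by zero


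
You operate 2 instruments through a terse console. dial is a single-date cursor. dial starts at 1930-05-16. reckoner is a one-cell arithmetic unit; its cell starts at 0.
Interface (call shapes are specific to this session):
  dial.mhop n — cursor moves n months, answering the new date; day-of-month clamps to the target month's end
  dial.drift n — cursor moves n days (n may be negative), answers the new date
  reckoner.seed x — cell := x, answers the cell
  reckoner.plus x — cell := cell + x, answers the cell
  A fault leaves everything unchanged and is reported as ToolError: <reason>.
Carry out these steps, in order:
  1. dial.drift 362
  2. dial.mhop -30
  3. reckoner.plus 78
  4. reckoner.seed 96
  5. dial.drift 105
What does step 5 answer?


-- dial.drift(n→362) : 1931-05-13
-- dial.mhop(n→-30) : 1928-11-13
-- reckoner.plus(x→78) : 78
-- reckoner.seed(x→96) : 96
-- dial.drift(n→105) : 1929-02-26

Answer: 1929-02-26


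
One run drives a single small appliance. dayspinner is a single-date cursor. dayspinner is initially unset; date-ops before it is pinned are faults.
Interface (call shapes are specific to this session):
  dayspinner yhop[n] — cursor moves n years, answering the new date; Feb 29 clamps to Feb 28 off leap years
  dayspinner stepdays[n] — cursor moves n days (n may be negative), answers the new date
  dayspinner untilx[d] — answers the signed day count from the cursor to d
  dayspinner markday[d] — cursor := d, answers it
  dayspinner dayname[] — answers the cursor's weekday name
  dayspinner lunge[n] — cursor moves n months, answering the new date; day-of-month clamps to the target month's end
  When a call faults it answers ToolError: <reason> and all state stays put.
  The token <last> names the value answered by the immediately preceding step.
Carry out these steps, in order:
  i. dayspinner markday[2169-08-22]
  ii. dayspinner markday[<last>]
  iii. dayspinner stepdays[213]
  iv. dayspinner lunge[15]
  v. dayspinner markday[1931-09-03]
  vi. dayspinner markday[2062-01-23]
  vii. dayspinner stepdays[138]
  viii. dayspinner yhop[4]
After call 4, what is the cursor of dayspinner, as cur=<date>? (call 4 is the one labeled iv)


Answer: cur=2171-06-23

Derivation:
-> dayspinner markday(d: 2169-08-22)
<- 2169-08-22
-> dayspinner markday(d: <last>)
<- 2169-08-22
-> dayspinner stepdays(n: 213)
<- 2170-03-23
-> dayspinner lunge(n: 15)
<- 2171-06-23
-> dayspinner markday(d: 1931-09-03)
<- 1931-09-03
-> dayspinner markday(d: 2062-01-23)
<- 2062-01-23
-> dayspinner stepdays(n: 138)
<- 2062-06-10
-> dayspinner yhop(n: 4)
<- 2066-06-10


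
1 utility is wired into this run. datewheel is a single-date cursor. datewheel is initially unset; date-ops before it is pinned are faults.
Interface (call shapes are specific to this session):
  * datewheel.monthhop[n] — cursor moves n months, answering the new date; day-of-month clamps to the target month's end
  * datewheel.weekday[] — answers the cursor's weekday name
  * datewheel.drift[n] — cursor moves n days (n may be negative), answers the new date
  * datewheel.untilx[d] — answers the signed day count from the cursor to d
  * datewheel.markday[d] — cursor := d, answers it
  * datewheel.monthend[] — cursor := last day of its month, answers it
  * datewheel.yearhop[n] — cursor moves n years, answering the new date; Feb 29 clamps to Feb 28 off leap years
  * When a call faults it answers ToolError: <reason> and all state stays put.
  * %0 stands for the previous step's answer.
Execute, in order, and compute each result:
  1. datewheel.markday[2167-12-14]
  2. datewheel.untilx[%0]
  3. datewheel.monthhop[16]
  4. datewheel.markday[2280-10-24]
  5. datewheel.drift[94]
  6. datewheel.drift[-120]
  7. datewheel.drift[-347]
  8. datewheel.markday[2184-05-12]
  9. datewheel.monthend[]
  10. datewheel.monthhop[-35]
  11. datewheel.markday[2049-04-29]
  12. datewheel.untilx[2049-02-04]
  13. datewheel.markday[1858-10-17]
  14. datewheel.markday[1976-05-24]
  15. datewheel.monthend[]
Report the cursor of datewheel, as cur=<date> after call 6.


Answer: cur=2280-09-28

Derivation:
Step: datewheel.markday[d: 2167-12-14]
Result: 2167-12-14
Step: datewheel.untilx[d: %0]
Result: 0
Step: datewheel.monthhop[n: 16]
Result: 2169-04-14
Step: datewheel.markday[d: 2280-10-24]
Result: 2280-10-24
Step: datewheel.drift[n: 94]
Result: 2281-01-26
Step: datewheel.drift[n: -120]
Result: 2280-09-28
Step: datewheel.drift[n: -347]
Result: 2279-10-17
Step: datewheel.markday[d: 2184-05-12]
Result: 2184-05-12
Step: datewheel.monthend[]
Result: 2184-05-31
Step: datewheel.monthhop[n: -35]
Result: 2181-06-30
Step: datewheel.markday[d: 2049-04-29]
Result: 2049-04-29
Step: datewheel.untilx[d: 2049-02-04]
Result: -84
Step: datewheel.markday[d: 1858-10-17]
Result: 1858-10-17
Step: datewheel.markday[d: 1976-05-24]
Result: 1976-05-24
Step: datewheel.monthend[]
Result: 1976-05-31


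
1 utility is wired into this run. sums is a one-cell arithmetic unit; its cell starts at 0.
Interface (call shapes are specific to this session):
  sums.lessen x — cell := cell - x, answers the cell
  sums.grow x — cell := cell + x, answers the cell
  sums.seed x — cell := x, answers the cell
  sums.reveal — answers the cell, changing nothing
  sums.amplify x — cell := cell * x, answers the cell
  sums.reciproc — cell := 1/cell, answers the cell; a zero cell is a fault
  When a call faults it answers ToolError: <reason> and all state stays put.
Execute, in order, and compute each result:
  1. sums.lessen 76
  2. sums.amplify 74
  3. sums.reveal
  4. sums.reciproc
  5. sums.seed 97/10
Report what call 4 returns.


Act: lessen[x→76]
Obs: -76
Act: amplify[x→74]
Obs: -5624
Act: reveal[]
Obs: -5624
Act: reciproc[]
Obs: -1/5624
Act: seed[x→97/10]
Obs: 97/10

Answer: -1/5624


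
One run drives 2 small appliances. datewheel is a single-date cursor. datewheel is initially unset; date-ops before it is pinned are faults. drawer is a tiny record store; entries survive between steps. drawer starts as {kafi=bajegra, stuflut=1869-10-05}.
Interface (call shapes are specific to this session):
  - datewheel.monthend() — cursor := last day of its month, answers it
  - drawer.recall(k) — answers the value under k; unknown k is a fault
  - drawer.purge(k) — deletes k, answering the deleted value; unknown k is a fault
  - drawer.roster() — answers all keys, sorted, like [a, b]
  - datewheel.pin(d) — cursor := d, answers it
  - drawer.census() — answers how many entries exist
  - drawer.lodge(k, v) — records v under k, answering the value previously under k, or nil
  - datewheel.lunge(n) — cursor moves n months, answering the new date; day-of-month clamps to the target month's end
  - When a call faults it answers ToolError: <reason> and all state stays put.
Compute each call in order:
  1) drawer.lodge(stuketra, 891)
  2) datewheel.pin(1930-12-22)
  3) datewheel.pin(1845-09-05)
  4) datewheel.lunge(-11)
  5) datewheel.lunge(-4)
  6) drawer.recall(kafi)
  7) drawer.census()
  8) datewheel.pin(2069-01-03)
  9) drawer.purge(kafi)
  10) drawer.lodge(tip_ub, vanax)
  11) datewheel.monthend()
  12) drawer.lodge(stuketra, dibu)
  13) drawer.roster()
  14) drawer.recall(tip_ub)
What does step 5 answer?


Answer: 1844-06-05

Derivation:
Invoking drawer.lodge(k: stuketra, v: 891): nil.
Then datewheel.pin(d: 1930-12-22), and see 1930-12-22.
Invoking datewheel.pin(d: 1845-09-05), which returns 1845-09-05.
I try datewheel.lunge(n: -11), and see 1844-10-05.
Using datewheel.lunge(n: -4), and get 1844-06-05.
Invoking drawer.recall(k: kafi): bajegra.
Calling drawer.census(), giving 3.
I invoke datewheel.pin(d: 2069-01-03): 2069-01-03.
Then drawer.purge(k: kafi), — result: bajegra.
I invoke drawer.lodge(k: tip_ub, v: vanax), yielding nil.
Next I call datewheel.monthend(), yielding 2069-01-31.
Invoking drawer.lodge(k: stuketra, v: dibu), and get 891.
I try drawer.roster(), → [stuflut, stuketra, tip_ub].
Then drawer.recall(k: tip_ub), → vanax.


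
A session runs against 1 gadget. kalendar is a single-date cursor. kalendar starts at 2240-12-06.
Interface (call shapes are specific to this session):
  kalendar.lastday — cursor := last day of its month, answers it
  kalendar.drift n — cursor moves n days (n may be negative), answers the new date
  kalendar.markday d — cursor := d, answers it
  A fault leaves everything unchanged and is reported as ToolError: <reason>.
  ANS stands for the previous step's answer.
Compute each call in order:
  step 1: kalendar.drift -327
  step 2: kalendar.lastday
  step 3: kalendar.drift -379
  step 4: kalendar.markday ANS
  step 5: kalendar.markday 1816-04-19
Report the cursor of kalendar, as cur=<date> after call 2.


Answer: cur=2240-01-31

Derivation:
>> kalendar.drift(n=-327)
<< 2240-01-14
>> kalendar.lastday()
<< 2240-01-31
>> kalendar.drift(n=-379)
<< 2239-01-17
>> kalendar.markday(d=ANS)
<< 2239-01-17
>> kalendar.markday(d=1816-04-19)
<< 1816-04-19


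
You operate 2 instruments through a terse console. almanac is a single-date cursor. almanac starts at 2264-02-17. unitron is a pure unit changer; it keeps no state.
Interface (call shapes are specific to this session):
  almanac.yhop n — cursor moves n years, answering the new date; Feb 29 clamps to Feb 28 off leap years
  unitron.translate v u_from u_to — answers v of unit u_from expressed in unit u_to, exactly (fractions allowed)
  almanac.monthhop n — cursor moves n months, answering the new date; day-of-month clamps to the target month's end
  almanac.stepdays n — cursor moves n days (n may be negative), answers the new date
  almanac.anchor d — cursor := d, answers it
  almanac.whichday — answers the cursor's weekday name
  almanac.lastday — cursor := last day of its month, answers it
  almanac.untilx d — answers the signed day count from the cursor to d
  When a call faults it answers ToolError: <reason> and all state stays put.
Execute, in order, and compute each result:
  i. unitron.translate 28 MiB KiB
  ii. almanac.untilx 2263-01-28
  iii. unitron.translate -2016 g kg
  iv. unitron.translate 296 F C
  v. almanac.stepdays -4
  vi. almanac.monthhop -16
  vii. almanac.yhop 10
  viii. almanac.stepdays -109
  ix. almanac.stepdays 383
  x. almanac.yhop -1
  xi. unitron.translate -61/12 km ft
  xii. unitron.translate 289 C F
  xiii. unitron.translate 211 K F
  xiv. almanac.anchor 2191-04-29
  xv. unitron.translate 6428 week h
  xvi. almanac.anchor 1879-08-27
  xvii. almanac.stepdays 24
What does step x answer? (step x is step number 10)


Do: translate[v→28; u_from→MiB; u_to→KiB]
See: 28672
Do: untilx[d→2263-01-28]
See: -385
Do: translate[v→-2016; u_from→g; u_to→kg]
See: -252/125
Do: translate[v→296; u_from→F; u_to→C]
See: 440/3
Do: stepdays[n→-4]
See: 2264-02-13
Do: monthhop[n→-16]
See: 2262-10-13
Do: yhop[n→10]
See: 2272-10-13
Do: stepdays[n→-109]
See: 2272-06-26
Do: stepdays[n→383]
See: 2273-07-14
Do: yhop[n→-1]
See: 2272-07-14
Do: translate[v→-61/12; u_from→km; u_to→ft]
See: -19062500/1143
Do: translate[v→289; u_from→C; u_to→F]
See: 2761/5
Do: translate[v→211; u_from→K; u_to→F]
See: -7987/100
Do: anchor[d→2191-04-29]
See: 2191-04-29
Do: translate[v→6428; u_from→week; u_to→h]
See: 1079904
Do: anchor[d→1879-08-27]
See: 1879-08-27
Do: stepdays[n→24]
See: 1879-09-20

Answer: 2272-07-14


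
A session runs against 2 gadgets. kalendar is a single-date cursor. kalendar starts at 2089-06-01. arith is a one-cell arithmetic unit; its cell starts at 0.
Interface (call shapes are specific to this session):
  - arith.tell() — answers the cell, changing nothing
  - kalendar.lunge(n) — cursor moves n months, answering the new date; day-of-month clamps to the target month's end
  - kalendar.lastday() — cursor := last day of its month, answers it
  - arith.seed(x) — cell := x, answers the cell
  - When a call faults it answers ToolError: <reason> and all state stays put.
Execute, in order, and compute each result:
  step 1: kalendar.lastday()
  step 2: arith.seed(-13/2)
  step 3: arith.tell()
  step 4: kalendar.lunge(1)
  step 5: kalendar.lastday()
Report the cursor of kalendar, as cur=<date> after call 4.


Answer: cur=2089-07-30

Derivation:
→ kalendar.lastday()
← 2089-06-30
→ arith.seed(x=-13/2)
← -13/2
→ arith.tell()
← -13/2
→ kalendar.lunge(n=1)
← 2089-07-30
→ kalendar.lastday()
← 2089-07-31


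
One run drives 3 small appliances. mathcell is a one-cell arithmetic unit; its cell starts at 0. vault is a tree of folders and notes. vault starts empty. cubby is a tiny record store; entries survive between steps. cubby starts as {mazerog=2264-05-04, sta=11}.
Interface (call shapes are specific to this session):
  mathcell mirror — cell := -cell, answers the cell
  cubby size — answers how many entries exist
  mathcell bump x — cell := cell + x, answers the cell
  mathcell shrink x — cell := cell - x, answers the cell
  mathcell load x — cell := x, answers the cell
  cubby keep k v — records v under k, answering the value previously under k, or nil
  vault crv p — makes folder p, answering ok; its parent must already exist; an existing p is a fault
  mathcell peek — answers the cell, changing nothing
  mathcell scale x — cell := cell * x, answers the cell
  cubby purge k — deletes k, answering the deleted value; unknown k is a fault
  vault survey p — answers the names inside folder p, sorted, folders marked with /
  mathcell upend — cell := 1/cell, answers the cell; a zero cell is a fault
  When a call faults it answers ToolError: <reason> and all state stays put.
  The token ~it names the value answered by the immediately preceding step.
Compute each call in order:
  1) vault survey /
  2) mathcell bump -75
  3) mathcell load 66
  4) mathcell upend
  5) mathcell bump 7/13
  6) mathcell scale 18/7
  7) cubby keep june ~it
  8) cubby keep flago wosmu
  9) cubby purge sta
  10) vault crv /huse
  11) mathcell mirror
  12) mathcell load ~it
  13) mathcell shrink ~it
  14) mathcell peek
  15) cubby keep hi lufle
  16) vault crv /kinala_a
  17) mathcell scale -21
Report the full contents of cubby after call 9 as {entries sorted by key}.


Answer: {flago=wosmu, june=1425/1001, mazerog=2264-05-04}

Derivation:
# 1. vault survey(p='/') : []
# 2. mathcell bump(x='-75') : -75
# 3. mathcell load(x='66') : 66
# 4. mathcell upend() : 1/66
# 5. mathcell bump(x='7/13') : 475/858
# 6. mathcell scale(x='18/7') : 1425/1001
# 7. cubby keep(k='june', v='~it') : nil
# 8. cubby keep(k='flago', v='wosmu') : nil
# 9. cubby purge(k='sta') : 11
# 10. vault crv(p='/huse') : ok
# 11. mathcell mirror() : -1425/1001
# 12. mathcell load(x='~it') : -1425/1001
# 13. mathcell shrink(x='~it') : 0
# 14. mathcell peek() : 0
# 15. cubby keep(k='hi', v='lufle') : nil
# 16. vault crv(p='/kinala_a') : ok
# 17. mathcell scale(x='-21') : 0


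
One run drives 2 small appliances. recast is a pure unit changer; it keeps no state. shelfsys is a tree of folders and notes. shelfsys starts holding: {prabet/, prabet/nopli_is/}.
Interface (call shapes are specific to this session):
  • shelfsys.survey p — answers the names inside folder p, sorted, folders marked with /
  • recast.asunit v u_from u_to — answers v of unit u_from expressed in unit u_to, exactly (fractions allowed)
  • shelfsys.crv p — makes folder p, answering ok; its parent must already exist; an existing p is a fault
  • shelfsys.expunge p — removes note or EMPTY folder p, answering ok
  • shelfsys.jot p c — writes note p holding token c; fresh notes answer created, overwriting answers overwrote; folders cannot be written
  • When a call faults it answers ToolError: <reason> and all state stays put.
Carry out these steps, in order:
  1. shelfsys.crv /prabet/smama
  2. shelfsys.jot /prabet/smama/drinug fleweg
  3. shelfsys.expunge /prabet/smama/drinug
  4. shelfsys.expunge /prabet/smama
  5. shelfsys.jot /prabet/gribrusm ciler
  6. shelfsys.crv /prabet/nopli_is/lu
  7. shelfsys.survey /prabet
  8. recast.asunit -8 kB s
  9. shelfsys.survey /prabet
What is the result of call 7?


Answer: [gribrusm, nopli_is/]

Derivation:
% 1. crv(p=/prabet/smama) -> ok
% 2. jot(p=/prabet/smama/drinug, c=fleweg) -> created
% 3. expunge(p=/prabet/smama/drinug) -> ok
% 4. expunge(p=/prabet/smama) -> ok
% 5. jot(p=/prabet/gribrusm, c=ciler) -> created
% 6. crv(p=/prabet/nopli_is/lu) -> ok
% 7. survey(p=/prabet) -> [gribrusm, nopli_is/]
% 8. asunit(v=-8, u_from=kB, u_to=s) -> ToolError: incompatible units
% 9. survey(p=/prabet) -> [gribrusm, nopli_is/]


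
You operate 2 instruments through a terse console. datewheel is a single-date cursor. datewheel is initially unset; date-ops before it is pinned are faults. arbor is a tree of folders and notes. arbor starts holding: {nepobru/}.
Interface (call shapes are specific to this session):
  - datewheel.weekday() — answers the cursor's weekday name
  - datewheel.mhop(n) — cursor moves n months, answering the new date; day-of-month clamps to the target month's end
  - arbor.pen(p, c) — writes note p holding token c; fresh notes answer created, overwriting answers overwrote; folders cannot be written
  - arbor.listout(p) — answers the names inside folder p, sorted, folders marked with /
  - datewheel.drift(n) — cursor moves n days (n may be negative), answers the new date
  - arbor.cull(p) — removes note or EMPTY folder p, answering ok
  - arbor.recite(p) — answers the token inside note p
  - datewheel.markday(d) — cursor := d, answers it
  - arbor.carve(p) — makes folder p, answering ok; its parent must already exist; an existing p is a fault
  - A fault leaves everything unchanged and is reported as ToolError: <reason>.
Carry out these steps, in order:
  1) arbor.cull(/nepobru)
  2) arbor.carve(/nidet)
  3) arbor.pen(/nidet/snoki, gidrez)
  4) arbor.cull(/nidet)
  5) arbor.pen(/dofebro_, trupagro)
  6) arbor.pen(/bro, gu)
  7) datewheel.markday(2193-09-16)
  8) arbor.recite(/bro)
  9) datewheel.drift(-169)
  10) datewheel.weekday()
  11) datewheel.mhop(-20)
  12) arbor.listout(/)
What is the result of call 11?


Invoking arbor.cull on /nepobru, — result: ok.
Now I run arbor.carve on /nidet, and observe ok.
I invoke arbor.pen on /nidet/snoki, gidrez, and observe created.
Calling arbor.cull on /nidet, which returns ToolError: not empty.
I try arbor.pen on /dofebro_, trupagro: created.
I call arbor.pen on /bro, gu, yielding created.
I run datewheel.markday on 2193-09-16: 2193-09-16.
Then arbor.recite on /bro: gu.
Using datewheel.drift on -169, — result: 2193-03-31.
I call datewheel.weekday, and get Sunday.
I call datewheel.mhop on -20, — result: 2191-07-31.
Calling arbor.listout on /, and get [bro, dofebro_, nidet/].

Answer: 2191-07-31
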